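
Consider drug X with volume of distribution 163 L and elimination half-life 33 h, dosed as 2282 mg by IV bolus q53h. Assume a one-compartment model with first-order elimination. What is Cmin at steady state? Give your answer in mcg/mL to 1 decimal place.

6.8 mcg/mL

k = ln2/t½ = ln2/33 ≈ 0.021004 h⁻¹; fraction remaining f = e^(−kτ) = e^(−0.021004×53) ≈ 0.3285.
Accumulation ratio R = 1/(1 − f) ≈ 1/0.6715 ≈ 1.4892.
Single-dose peak C₀ = D/Vd = 2282/163 ≈ 14.000 mcg/mL.
Steady-state peak Cmax,ss = C₀·R ≈ 14.000 × 1.4892 ≈ 20.849 mcg/mL.
One interval later, Cmin,ss = Cmax,ss·e^(−kτ) ≈ 20.849 × 0.3285 ≈ 6.849 mcg/mL.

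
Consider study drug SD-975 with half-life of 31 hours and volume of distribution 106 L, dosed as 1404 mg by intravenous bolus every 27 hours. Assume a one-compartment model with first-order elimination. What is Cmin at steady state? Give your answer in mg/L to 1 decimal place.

k = ln2/t½ = ln2/31 ≈ 0.022360 h⁻¹; fraction remaining f = e^(−kτ) = e^(−0.022360×27) ≈ 0.5468.
Accumulation ratio R = 1/(1 − f) ≈ 1/0.4532 ≈ 2.2065.
Single-dose peak C₀ = D/Vd = 1404/106 ≈ 13.245 mg/L.
Steady-state peak Cmax,ss = C₀·R ≈ 13.245 × 2.2065 ≈ 29.225 mg/L.
Steady-state trough Cmin,ss = Cmax,ss·f ≈ 29.225 × 0.5468 ≈ 15.980 mg/L.

16.0 mg/L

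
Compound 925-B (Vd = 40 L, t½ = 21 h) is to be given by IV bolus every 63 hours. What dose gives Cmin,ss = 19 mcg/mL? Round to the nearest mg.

5320 mg

τ/t½ = 63/21 ≈ 3, so f = (1/2)^(63/21) ≈ 0.125000.
Cmin,ss = (D/Vd)·f/(1−f), so D = Cmin,ss·Vd·(1−f)/f.
D = 19 × 40 × (1−f)/f ≈ 19 × 40 × 7.00000 ≈ 5320.00 mg.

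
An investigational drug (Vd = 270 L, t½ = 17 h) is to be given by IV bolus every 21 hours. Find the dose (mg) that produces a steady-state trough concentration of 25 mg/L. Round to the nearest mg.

9141 mg

τ/t½ = 21/17 ≈ 1.2353, so f = (1/2)^(21/17) ≈ 0.424756.
Cmin,ss = (D/Vd)·f/(1−f), so D = Cmin,ss·Vd·(1−f)/f.
D = 25 × 270 × (1−f)/f ≈ 25 × 270 × 1.35429 ≈ 9141.46 mg.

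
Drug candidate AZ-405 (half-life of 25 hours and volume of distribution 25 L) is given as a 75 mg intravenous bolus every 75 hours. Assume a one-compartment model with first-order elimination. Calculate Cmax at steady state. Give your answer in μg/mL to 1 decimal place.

3.4 μg/mL

τ = 75 h = 3 half-lives, so f = (1/2)^3 = 0.125.
At steady state, R = 1/(1 − 0.125) = 8/7.
Single-dose peak C₀ = D/Vd = 75/25 = 3 μg/mL.
Steady-state peak Cmax,ss = C₀·R = 3 × 8/7 ≈ 3.429 μg/mL.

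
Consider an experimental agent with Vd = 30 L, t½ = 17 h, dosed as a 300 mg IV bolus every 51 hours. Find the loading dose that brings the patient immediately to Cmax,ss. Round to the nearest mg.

f = (1/2)^(51/17) ≈ 0.125000; accumulation ratio R = 1/(1−f) ≈ 1.14286.
Loading dose to hit Cmax,ss on first dose: D_load = D_maint·R ≈ 300 × 1.14286 ≈ 342.86 mg.

343 mg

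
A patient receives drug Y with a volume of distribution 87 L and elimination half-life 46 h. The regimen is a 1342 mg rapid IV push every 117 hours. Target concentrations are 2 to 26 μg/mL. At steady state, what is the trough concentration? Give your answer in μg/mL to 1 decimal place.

3.2 μg/mL

k = ln2/t½ = ln2/46 ≈ 0.015068 h⁻¹; fraction remaining f = e^(−kτ) = e^(−0.015068×117) ≈ 0.1715.
Each bolus raises the concentration by D/Vd = 1342/87 ≈ 15.425 μg/mL.
Steady-state trough Cmin,ss = C₀·f/(1−f) ≈ 15.425 × 0.1715/0.8285 ≈ 3.193 μg/mL.
Trough 3.2 μg/mL vs MEC 2 μg/mL: adequate.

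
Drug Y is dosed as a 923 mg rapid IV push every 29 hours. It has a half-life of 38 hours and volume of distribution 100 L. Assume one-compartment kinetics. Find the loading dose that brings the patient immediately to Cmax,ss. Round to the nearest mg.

f = (1/2)^(29/38) ≈ 0.589205; accumulation ratio R = 1/(1−f) ≈ 2.43430.
Loading dose to hit Cmax,ss on first dose: D_load = D_maint·R ≈ 923 × 2.43430 ≈ 2246.86 mg.

2247 mg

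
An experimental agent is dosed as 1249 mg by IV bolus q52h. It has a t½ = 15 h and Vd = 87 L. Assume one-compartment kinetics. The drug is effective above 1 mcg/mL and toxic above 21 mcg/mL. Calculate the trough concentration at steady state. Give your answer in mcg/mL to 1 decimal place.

1.4 mcg/mL

Over one 52-h interval, 52/15 ≈ 3.4667 half-lives elapse, leaving f ≈ 0.0905 of each dose.
At steady state, accumulation factor R = 1/(1 − e^(−kτ)) ≈ 1.0995.
Single-dose peak C₀ = D/Vd = 1249/87 ≈ 14.356 mcg/mL.
Cmax,ss = C₀/(1 − f) ≈ 14.356/0.9095 ≈ 15.784 mcg/mL.
Steady-state trough Cmin,ss = Cmax,ss·f ≈ 15.784 × 0.0905 ≈ 1.428 mcg/mL.
Trough 1.4 mcg/mL vs MEC 1 mcg/mL: adequate.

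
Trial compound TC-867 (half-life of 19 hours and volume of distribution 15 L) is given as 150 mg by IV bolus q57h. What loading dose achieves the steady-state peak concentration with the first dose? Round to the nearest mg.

f = (1/2)^(57/19) ≈ 0.125000; accumulation ratio R = 1/(1−f) ≈ 1.14286.
Loading dose to hit Cmax,ss on first dose: D_load = D_maint·R ≈ 150 × 1.14286 ≈ 171.43 mg.

171 mg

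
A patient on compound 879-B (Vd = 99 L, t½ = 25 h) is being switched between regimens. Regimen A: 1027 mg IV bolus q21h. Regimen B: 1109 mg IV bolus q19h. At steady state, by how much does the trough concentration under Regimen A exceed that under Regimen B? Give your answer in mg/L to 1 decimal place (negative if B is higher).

-3.0 mg/L

Regimen A: f = (1/2)^(21/25) ≈ 0.5586; Cmin,ss = (1027/99)·f/(1−f) ≈ 13.128 mg/L.
Regimen B: f = (1/2)^(19/25) ≈ 0.5905; Cmin,ss = (1109/99)·f/(1−f) ≈ 16.153 mg/L.
Difference ≈ 13.128 − 16.153 ≈ -3.025 mg/L.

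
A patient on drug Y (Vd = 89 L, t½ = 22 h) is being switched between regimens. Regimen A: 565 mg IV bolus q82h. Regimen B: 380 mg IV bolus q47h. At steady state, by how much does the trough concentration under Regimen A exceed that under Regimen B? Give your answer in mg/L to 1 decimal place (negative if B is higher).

-0.7 mg/L

Regimen A: f = (1/2)^(82/22) ≈ 0.0755; Cmin,ss = (565/89)·f/(1−f) ≈ 0.518 mg/L.
Regimen B: f = (1/2)^(47/22) ≈ 0.2275; Cmin,ss = (380/89)·f/(1−f) ≈ 1.257 mg/L.
Difference ≈ 0.518 − 1.257 ≈ -0.739 mg/L.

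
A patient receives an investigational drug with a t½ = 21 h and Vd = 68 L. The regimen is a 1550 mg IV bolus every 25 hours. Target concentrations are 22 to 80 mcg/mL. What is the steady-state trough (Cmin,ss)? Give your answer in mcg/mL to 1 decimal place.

17.8 mcg/mL

k = ln2/t½ = ln2/21 ≈ 0.033007 h⁻¹; fraction remaining f = e^(−kτ) = e^(−0.033007×25) ≈ 0.4382.
Accumulation ratio R = 1/(1 − f) ≈ 1/0.5618 ≈ 1.7800.
Single-dose peak C₀ = D/Vd = 1550/68 ≈ 22.794 mcg/mL.
Cmax,ss = C₀/(1 − f) ≈ 22.794/0.5618 ≈ 40.573 mcg/mL.
Steady-state trough Cmin,ss = Cmax,ss·f ≈ 40.573 × 0.4382 ≈ 17.779 mcg/mL.
Trough 17.8 mcg/mL vs MEC 22 mcg/mL: subtherapeutic.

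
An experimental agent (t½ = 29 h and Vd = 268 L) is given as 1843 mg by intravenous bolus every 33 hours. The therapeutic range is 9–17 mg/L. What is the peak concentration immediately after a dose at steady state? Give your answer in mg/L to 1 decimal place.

k = ln2/t½ = ln2/29 ≈ 0.023902 h⁻¹; fraction remaining f = e^(−kτ) = e^(−0.023902×33) ≈ 0.4544.
Accumulation ratio R = 1/(1 − f) ≈ 1/0.5456 ≈ 1.8328.
Single-dose peak C₀ = D/Vd = 1843/268 ≈ 6.877 mg/L.
Steady-state peak Cmax,ss = C₀·R ≈ 6.877 × 1.8328 ≈ 12.604 mg/L.
Peak 12.6 mg/L vs MTC 17 mg/L: below toxic threshold.

12.6 mg/L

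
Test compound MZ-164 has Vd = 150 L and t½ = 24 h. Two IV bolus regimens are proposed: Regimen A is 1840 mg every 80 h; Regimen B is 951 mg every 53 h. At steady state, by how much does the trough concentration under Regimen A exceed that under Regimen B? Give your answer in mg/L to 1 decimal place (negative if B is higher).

Regimen A: f = (1/2)^(80/24) ≈ 0.0992; Cmin,ss = (1840/150)·f/(1−f) ≈ 1.351 mg/L.
Regimen B: f = (1/2)^(53/24) ≈ 0.2164; Cmin,ss = (951/150)·f/(1−f) ≈ 1.751 mg/L.
Difference ≈ 1.351 − 1.751 ≈ -0.400 mg/L.

-0.4 mg/L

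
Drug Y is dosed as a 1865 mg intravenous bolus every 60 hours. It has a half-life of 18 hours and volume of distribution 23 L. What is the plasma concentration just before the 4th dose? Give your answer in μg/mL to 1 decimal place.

f = (1/2)^(τ/t½) = (1/2)^(60/18) ≈ 0.0992.
C₀ = D/Vd = 1865/23 ≈ 81.087 μg/mL.
Before the 4th dose, 3 doses have been given. Superposition: Cmin = C₀·(f + f² + … + f^3).
≈ 81.087 × (0.0992 + 0.0098 + 0.0010) ≈ 81.087 × 0.1100 ≈ 8.920 μg/mL.

8.9 μg/mL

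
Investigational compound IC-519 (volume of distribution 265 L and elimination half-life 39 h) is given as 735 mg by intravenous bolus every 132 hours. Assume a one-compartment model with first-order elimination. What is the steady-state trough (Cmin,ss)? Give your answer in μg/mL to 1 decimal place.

τ/t½ = 132/39 ≈ 3.3846, so fraction remaining f = (1/2)^(132/39) ≈ 0.0957.
Each bolus raises the concentration by D/Vd = 735/265 ≈ 2.774 μg/mL.
Steady-state trough Cmin,ss = C₀·f/(1−f) ≈ 2.774 × 0.0957/0.9043 ≈ 0.294 μg/mL.

0.3 μg/mL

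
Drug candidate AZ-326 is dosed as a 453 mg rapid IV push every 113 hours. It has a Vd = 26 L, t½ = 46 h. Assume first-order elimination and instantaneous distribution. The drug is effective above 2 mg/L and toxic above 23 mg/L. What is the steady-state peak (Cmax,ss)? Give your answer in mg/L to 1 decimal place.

Over one 113-h interval, 113/46 ≈ 2.4565 half-lives elapse, leaving f ≈ 0.1822 of each dose.
Accumulation ratio R = 1/(1 − f) ≈ 1/0.8178 ≈ 1.2228.
Single-dose peak C₀ = D/Vd = 453/26 ≈ 17.423 mg/L.
Cmax,ss = C₀/(1 − f) ≈ 17.423/0.8178 ≈ 21.305 mg/L.
Peak 21.3 mg/L vs MTC 23 mg/L: below toxic threshold.

21.3 mg/L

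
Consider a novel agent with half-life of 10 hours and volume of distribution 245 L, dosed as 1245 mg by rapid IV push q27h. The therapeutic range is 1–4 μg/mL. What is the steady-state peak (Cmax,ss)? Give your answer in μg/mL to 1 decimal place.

τ/t½ = 27/10 ≈ 2.7, so fraction remaining f = (1/2)^(27/10) ≈ 0.1539.
At steady state, accumulation factor R = 1/(1 − e^(−kτ)) ≈ 1.1819.
Each bolus raises the concentration by D/Vd = 1245/245 ≈ 5.082 μg/mL.
Cmax,ss = C₀/(1 − f) ≈ 5.082/0.8461 ≈ 6.006 μg/mL.
Peak 6.0 μg/mL vs MTC 4 μg/mL: exceeds toxic threshold.

6.0 μg/mL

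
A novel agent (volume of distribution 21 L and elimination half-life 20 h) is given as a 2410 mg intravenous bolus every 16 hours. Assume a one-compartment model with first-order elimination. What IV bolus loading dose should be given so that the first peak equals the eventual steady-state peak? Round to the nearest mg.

f = (1/2)^(16/20) ≈ 0.574349; accumulation ratio R = 1/(1−f) ≈ 2.34934.
Loading dose to hit Cmax,ss on first dose: D_load = D_maint·R ≈ 2410 × 2.34934 ≈ 5661.91 mg.

5662 mg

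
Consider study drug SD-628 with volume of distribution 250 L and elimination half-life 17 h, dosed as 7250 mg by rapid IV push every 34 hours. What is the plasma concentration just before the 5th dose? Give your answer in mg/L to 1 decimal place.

9.6 mg/L

f = (1/2)^(τ/t½) = (1/2)^(34/17) ≈ 0.2500.
C₀ = D/Vd = 7250/250 ≈ 29.000 mg/L.
Before the 5th dose, 4 doses have been given. Superposition: Cmin = C₀·(f + f² + … + f^4).
≈ 29.000 × (0.2500 + 0.0625 + 0.0156 + 0.0039) ≈ 29.000 × 0.3320 ≈ 9.628 mg/L.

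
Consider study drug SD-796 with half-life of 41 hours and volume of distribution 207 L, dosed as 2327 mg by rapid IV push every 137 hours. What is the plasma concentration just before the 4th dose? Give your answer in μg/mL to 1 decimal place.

f = (1/2)^(τ/t½) = (1/2)^(137/41) ≈ 0.0987.
C₀ = D/Vd = 2327/207 ≈ 11.242 μg/mL.
Before the 4th dose, 3 doses have been given. Superposition: Cmin = C₀·(f + f² + … + f^3).
≈ 11.242 × (0.0987 + 0.0097 + 0.0010) ≈ 11.242 × 0.1094 ≈ 1.230 μg/mL.

1.2 μg/mL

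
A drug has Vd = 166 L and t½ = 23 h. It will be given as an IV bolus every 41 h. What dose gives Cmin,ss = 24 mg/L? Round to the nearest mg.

τ/t½ = 41/23 ≈ 1.7826, so f = (1/2)^(41/23) ≈ 0.290657.
Cmin,ss = (D/Vd)·f/(1−f), so D = Cmin,ss·Vd·(1−f)/f.
D = 24 × 166 × (1−f)/f ≈ 24 × 166 × 2.44048 ≈ 9722.87 mg.

9723 mg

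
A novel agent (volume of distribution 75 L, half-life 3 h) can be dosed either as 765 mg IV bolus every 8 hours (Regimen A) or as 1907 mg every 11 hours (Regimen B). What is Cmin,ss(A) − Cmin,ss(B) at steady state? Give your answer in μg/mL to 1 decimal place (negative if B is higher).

-0.3 μg/mL

Regimen A: f = (1/2)^(8/3) ≈ 0.1575; Cmin,ss = (765/75)·f/(1−f) ≈ 1.907 μg/mL.
Regimen B: f = (1/2)^(11/3) ≈ 0.0787; Cmin,ss = (1907/75)·f/(1−f) ≈ 2.172 μg/mL.
Difference ≈ 1.907 − 2.172 ≈ -0.265 μg/mL.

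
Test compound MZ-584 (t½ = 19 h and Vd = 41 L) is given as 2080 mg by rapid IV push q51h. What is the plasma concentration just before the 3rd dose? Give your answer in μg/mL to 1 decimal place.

f = (1/2)^(τ/t½) = (1/2)^(51/19) ≈ 0.1556.
C₀ = D/Vd = 2080/41 ≈ 50.732 μg/mL.
Before the 3rd dose, 2 doses have been given. Superposition: Cmin = C₀·(f + f²).
≈ 50.732 × (0.1556 + 0.0242) ≈ 50.732 × 0.1798 ≈ 9.122 μg/mL.

9.1 μg/mL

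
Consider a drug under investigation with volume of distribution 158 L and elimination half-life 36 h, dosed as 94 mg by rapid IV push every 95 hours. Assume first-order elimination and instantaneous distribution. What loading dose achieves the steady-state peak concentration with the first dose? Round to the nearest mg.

f = (1/2)^(95/36) ≈ 0.160552; accumulation ratio R = 1/(1−f) ≈ 1.19126.
Loading dose to hit Cmax,ss on first dose: D_load = D_maint·R ≈ 94 × 1.19126 ≈ 111.98 mg.

112 mg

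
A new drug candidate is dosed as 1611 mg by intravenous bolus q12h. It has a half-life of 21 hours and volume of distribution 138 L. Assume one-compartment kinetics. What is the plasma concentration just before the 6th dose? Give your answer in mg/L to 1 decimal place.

20.7 mg/L

f = (1/2)^(τ/t½) = (1/2)^(12/21) ≈ 0.6730.
C₀ = D/Vd = 1611/138 ≈ 11.674 mg/L.
Before the 6th dose, 5 doses have been given. Superposition: Cmin = C₀·(f + f² + … + f^5).
≈ 11.674 × (0.6730 + 0.4529 + 0.3048 + 0.2051 + 0.1381) ≈ 11.674 × 1.7739 ≈ 20.709 mg/L.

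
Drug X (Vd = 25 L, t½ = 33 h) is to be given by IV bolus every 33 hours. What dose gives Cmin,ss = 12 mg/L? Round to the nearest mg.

300 mg

τ/t½ = 33/33 ≈ 1, so f = (1/2)^(33/33) ≈ 0.500000.
Cmin,ss = (D/Vd)·f/(1−f), so D = Cmin,ss·Vd·(1−f)/f.
D = 12 × 25 × (1−f)/f ≈ 12 × 25 × 1.00000 ≈ 300.00 mg.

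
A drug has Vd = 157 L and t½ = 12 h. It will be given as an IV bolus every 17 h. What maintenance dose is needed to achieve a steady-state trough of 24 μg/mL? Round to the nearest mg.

6291 mg

τ/t½ = 17/12 ≈ 1.4167, so f = (1/2)^(17/12) ≈ 0.374577.
Cmin,ss = (D/Vd)·f/(1−f), so D = Cmin,ss·Vd·(1−f)/f.
D = 24 × 157 × (1−f)/f ≈ 24 × 157 × 1.66968 ≈ 6291.35 mg.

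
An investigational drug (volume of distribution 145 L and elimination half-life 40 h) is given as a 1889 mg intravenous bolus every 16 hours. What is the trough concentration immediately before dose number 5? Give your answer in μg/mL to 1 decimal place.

f = (1/2)^(τ/t½) = (1/2)^(16/40) ≈ 0.7579.
C₀ = D/Vd = 1889/145 ≈ 13.028 μg/mL.
Before the 5th dose, 4 doses have been given. Superposition: Cmin = C₀·(f + f² + … + f^4).
≈ 13.028 × (0.7579 + 0.5744 + 0.4353 + 0.3299) ≈ 13.028 × 2.0975 ≈ 27.326 μg/mL.

27.3 μg/mL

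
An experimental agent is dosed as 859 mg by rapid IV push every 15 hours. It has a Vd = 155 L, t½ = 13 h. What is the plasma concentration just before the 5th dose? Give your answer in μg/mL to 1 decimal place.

f = (1/2)^(τ/t½) = (1/2)^(15/13) ≈ 0.4494.
C₀ = D/Vd = 859/155 ≈ 5.542 μg/mL.
Before the 5th dose, 4 doses have been given. Superposition: Cmin = C₀·(f + f² + … + f^4).
≈ 5.542 × (0.4494 + 0.2020 + 0.0908 + 0.0408) ≈ 5.542 × 0.7830 ≈ 4.339 μg/mL.

4.3 μg/mL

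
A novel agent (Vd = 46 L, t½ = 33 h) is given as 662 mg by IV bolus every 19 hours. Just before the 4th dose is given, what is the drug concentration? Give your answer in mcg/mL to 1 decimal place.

20.5 mcg/mL

f = (1/2)^(τ/t½) = (1/2)^(19/33) ≈ 0.6709.
C₀ = D/Vd = 662/46 ≈ 14.391 mcg/mL.
Before the 4th dose, 3 doses have been given. Superposition: Cmin = C₀·(f + f² + … + f^3).
≈ 14.391 × (0.6709 + 0.4501 + 0.3020) ≈ 14.391 × 1.4230 ≈ 20.478 mcg/mL.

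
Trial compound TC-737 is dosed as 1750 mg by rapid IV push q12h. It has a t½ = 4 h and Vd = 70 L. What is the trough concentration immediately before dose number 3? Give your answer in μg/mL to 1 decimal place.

f = (1/2)^(τ/t½) = (1/2)^(12/4) ≈ 0.1250.
C₀ = D/Vd = 1750/70 ≈ 25.000 μg/mL.
Before the 3rd dose, 2 doses have been given. Superposition: Cmin = C₀·(f + f²).
≈ 25.000 × (0.1250 + 0.0156) ≈ 25.000 × 0.1406 ≈ 3.515 μg/mL.

3.5 μg/mL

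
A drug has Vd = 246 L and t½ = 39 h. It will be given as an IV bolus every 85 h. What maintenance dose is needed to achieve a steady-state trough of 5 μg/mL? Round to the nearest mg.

4342 mg

τ/t½ = 85/39 ≈ 2.1795, so f = (1/2)^(85/39) ≈ 0.220754.
Cmin,ss = (D/Vd)·f/(1−f), so D = Cmin,ss·Vd·(1−f)/f.
D = 5 × 246 × (1−f)/f ≈ 5 × 246 × 3.52993 ≈ 4341.81 mg.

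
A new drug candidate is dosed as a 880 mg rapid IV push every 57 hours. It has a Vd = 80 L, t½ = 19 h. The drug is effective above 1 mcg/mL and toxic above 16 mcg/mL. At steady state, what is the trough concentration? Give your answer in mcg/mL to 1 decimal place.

The dosing interval is 3 half-lives, so f = 2^(−3) = 0.125.
At steady state, R = 1/(1 − 0.125) = 8/7.
Single-dose peak C₀ = D/Vd = 880/80 = 11 mcg/mL.
Steady-state peak Cmax,ss = C₀·R = 11 × 8/7 ≈ 12.571 mcg/mL.
Steady-state trough Cmin,ss = Cmax,ss·f ≈ 12.571 × 0.125 ≈ 1.571 mcg/mL.
Trough 1.6 mcg/mL vs MEC 1 mcg/mL: adequate.

1.6 mcg/mL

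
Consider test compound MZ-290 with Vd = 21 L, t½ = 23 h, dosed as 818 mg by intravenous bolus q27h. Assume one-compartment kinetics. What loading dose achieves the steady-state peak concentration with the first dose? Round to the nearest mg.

1469 mg

f = (1/2)^(27/23) ≈ 0.443218; accumulation ratio R = 1/(1−f) ≈ 1.79604.
Loading dose to hit Cmax,ss on first dose: D_load = D_maint·R ≈ 818 × 1.79604 ≈ 1469.16 mg.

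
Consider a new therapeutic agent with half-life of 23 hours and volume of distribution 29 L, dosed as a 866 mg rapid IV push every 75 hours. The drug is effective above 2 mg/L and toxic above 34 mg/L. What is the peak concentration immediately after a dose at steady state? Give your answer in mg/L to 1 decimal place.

Over one 75-h interval, 75/23 ≈ 3.2609 half-lives elapse, leaving f ≈ 0.1043 of each dose.
At steady state, accumulation factor R = 1/(1 − e^(−kτ)) ≈ 1.1164.
Each bolus raises the concentration by D/Vd = 866/29 ≈ 29.862 mg/L.
Steady-state peak Cmax,ss = C₀·R ≈ 29.862 × 1.1164 ≈ 33.338 mg/L.
Peak 33.3 mg/L vs MTC 34 mg/L: below toxic threshold.

33.3 mg/L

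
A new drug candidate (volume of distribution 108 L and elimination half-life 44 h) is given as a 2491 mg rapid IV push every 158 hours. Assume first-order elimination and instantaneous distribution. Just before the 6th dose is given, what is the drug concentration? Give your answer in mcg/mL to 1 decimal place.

f = (1/2)^(τ/t½) = (1/2)^(158/44) ≈ 0.0830.
C₀ = D/Vd = 2491/108 ≈ 23.065 mcg/mL.
Before the 6th dose, 5 doses have been given. Superposition: Cmin = C₀·(f + f² + … + f^5).
≈ 23.065 × (0.0830 + 0.0069 + 0.0006 + 0.0000 + 0.0000) ≈ 23.065 × 0.0905 ≈ 2.087 mcg/mL.

2.1 mcg/mL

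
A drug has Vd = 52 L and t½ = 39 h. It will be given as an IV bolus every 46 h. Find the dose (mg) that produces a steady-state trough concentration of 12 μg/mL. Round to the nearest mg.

τ/t½ = 46/39 ≈ 1.1795, so f = (1/2)^(46/39) ≈ 0.441508.
Cmin,ss = (D/Vd)·f/(1−f), so D = Cmin,ss·Vd·(1−f)/f.
D = 12 × 52 × (1−f)/f ≈ 12 × 52 × 1.26496 ≈ 789.34 mg.

789 mg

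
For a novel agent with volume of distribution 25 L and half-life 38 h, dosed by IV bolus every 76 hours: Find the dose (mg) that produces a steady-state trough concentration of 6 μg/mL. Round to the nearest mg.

τ/t½ = 76/38 ≈ 2, so f = (1/2)^(76/38) ≈ 0.250000.
Cmin,ss = (D/Vd)·f/(1−f), so D = Cmin,ss·Vd·(1−f)/f.
D = 6 × 25 × (1−f)/f ≈ 6 × 25 × 3.00000 ≈ 450.00 mg.

450 mg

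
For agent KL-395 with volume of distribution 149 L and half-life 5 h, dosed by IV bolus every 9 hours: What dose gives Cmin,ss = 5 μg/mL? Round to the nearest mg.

1849 mg

τ/t½ = 9/5 ≈ 1.8, so f = (1/2)^(9/5) ≈ 0.287175.
Cmin,ss = (D/Vd)·f/(1−f), so D = Cmin,ss·Vd·(1−f)/f.
D = 5 × 149 × (1−f)/f ≈ 5 × 149 × 2.48220 ≈ 1849.24 mg.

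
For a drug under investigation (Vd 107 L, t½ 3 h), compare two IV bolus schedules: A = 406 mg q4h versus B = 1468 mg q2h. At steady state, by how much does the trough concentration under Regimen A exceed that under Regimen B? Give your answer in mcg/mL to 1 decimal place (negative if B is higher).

-20.9 mcg/mL

Regimen A: f = (1/2)^(4/3) ≈ 0.3969; Cmin,ss = (406/107)·f/(1−f) ≈ 2.497 mcg/mL.
Regimen B: f = (1/2)^(2/3) ≈ 0.6300; Cmin,ss = (1468/107)·f/(1−f) ≈ 23.360 mcg/mL.
Difference ≈ 2.497 − 23.360 ≈ -20.863 mcg/mL.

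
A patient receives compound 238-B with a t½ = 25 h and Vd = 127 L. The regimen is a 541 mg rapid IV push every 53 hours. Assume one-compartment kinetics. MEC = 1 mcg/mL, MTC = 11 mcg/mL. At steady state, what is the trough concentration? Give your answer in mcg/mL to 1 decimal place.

τ/t½ = 53/25 ≈ 2.12, so fraction remaining f = (1/2)^(53/25) ≈ 0.2300.
Each bolus raises the concentration by D/Vd = 541/127 ≈ 4.260 mcg/mL.
Steady-state trough Cmin,ss = C₀·f/(1−f) ≈ 4.260 × 0.2300/0.7700 ≈ 1.272 mcg/mL.
Trough 1.3 mcg/mL vs MEC 1 mcg/mL: adequate.

1.3 mcg/mL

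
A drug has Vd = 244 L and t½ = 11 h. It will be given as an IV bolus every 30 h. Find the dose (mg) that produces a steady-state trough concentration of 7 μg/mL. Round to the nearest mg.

9602 mg

τ/t½ = 30/11 ≈ 2.7273, so f = (1/2)^(30/11) ≈ 0.151011.
Cmin,ss = (D/Vd)·f/(1−f), so D = Cmin,ss·Vd·(1−f)/f.
D = 7 × 244 × (1−f)/f ≈ 7 × 244 × 5.62203 ≈ 9602.43 mg.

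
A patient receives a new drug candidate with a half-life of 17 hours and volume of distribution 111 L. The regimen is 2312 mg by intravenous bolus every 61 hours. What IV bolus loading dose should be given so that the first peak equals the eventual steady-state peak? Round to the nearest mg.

f = (1/2)^(61/17) ≈ 0.083145; accumulation ratio R = 1/(1−f) ≈ 1.09069.
Loading dose to hit Cmax,ss on first dose: D_load = D_maint·R ≈ 2312 × 1.09069 ≈ 2521.68 mg.

2522 mg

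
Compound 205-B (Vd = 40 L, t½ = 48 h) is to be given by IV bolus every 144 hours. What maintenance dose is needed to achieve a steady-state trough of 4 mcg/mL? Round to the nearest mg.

τ/t½ = 144/48 ≈ 3, so f = (1/2)^(144/48) ≈ 0.125000.
Cmin,ss = (D/Vd)·f/(1−f), so D = Cmin,ss·Vd·(1−f)/f.
D = 4 × 40 × (1−f)/f ≈ 4 × 40 × 7.00000 ≈ 1120.00 mg.

1120 mg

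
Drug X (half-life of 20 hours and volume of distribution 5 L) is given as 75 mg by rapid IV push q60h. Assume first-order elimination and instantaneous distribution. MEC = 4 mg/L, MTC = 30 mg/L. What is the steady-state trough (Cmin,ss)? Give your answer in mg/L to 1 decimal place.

The dosing interval is 3 half-lives, so f = 2^(−3) = 0.125.
Accumulation ratio R = 1/(1 − f) = 1/0.875 = 8/7.
Single-dose peak C₀ = D/Vd = 75/5 = 15 mg/L.
Steady-state peak Cmax,ss = C₀·R = 15 × 8/7 ≈ 17.143 mg/L.
Steady-state trough Cmin,ss = Cmax,ss·f ≈ 17.143 × 0.125 ≈ 2.143 mg/L.
Trough 2.1 mg/L vs MEC 4 mg/L: subtherapeutic.

2.1 mg/L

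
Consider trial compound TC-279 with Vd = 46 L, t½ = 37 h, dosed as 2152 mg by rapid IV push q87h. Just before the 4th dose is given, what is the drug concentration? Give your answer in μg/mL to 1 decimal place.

11.3 μg/mL

f = (1/2)^(τ/t½) = (1/2)^(87/37) ≈ 0.1960.
C₀ = D/Vd = 2152/46 ≈ 46.783 μg/mL.
Before the 4th dose, 3 doses have been given. Superposition: Cmin = C₀·(f + f² + … + f^3).
≈ 46.783 × (0.1960 + 0.0384 + 0.0075) ≈ 46.783 × 0.2419 ≈ 11.317 μg/mL.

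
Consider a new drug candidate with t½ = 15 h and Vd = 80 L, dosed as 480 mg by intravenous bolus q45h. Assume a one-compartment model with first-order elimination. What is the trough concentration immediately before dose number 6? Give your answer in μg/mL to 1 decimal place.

f = (1/2)^(τ/t½) = (1/2)^(45/15) ≈ 0.1250.
C₀ = D/Vd = 480/80 ≈ 6.000 μg/mL.
Before the 6th dose, 5 doses have been given. Superposition: Cmin = C₀·(f + f² + … + f^5).
≈ 6.000 × (0.1250 + 0.0156 + 0.0020 + 0.0002 + 0.0000) ≈ 6.000 × 0.1428 ≈ 0.857 μg/mL.

0.9 μg/mL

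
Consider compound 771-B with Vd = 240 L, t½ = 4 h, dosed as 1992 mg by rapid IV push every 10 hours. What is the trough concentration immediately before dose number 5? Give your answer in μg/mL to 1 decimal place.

1.8 μg/mL

f = (1/2)^(τ/t½) = (1/2)^(10/4) ≈ 0.1768.
C₀ = D/Vd = 1992/240 ≈ 8.300 μg/mL.
Before the 5th dose, 4 doses have been given. Superposition: Cmin = C₀·(f + f² + … + f^4).
≈ 8.300 × (0.1768 + 0.0313 + 0.0055 + 0.0010) ≈ 8.300 × 0.2146 ≈ 1.781 μg/mL.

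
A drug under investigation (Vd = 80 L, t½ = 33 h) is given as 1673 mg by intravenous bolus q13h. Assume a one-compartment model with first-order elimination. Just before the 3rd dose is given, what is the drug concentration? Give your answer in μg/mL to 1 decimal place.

f = (1/2)^(τ/t½) = (1/2)^(13/33) ≈ 0.7610.
C₀ = D/Vd = 1673/80 ≈ 20.913 μg/mL.
Before the 3rd dose, 2 doses have been given. Superposition: Cmin = C₀·(f + f²).
≈ 20.913 × (0.7610 + 0.5791) ≈ 20.913 × 1.3401 ≈ 28.026 μg/mL.

28.0 μg/mL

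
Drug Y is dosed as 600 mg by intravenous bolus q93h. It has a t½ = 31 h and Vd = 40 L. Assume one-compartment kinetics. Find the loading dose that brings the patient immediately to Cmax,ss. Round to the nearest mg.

686 mg

f = (1/2)^(93/31) ≈ 0.125000; accumulation ratio R = 1/(1−f) ≈ 1.14286.
Loading dose to hit Cmax,ss on first dose: D_load = D_maint·R ≈ 600 × 1.14286 ≈ 685.72 mg.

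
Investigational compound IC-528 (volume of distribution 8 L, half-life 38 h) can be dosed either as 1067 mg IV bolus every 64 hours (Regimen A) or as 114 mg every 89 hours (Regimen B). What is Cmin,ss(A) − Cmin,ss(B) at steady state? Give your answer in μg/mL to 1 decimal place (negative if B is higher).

Regimen A: f = (1/2)^(64/38) ≈ 0.3112; Cmin,ss = (1067/8)·f/(1−f) ≈ 60.259 μg/mL.
Regimen B: f = (1/2)^(89/38) ≈ 0.1972; Cmin,ss = (114/8)·f/(1−f) ≈ 3.500 μg/mL.
Difference ≈ 60.259 − 3.500 ≈ 56.759 μg/mL.

56.8 μg/mL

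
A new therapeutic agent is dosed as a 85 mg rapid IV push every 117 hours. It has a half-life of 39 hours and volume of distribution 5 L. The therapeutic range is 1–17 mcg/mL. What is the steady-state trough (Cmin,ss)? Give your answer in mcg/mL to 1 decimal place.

2.4 mcg/mL

τ = 117 h = 3 half-lives, so f = (1/2)^3 = 0.125.
Accumulation ratio R = 1/(1 − f) = 1/0.875 = 8/7.
Single-dose peak C₀ = D/Vd = 85/5 = 17 mcg/mL.
Steady-state peak Cmax,ss = C₀·R = 17 × 8/7 ≈ 19.429 mcg/mL.
Steady-state trough Cmin,ss = Cmax,ss·f ≈ 19.429 × 0.125 ≈ 2.429 mcg/mL.
Trough 2.4 mcg/mL vs MEC 1 mcg/mL: adequate.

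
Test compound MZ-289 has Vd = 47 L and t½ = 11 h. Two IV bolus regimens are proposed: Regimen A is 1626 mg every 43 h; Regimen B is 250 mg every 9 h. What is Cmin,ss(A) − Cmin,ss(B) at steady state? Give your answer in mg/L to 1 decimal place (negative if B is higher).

Regimen A: f = (1/2)^(43/11) ≈ 0.0666; Cmin,ss = (1626/47)·f/(1−f) ≈ 2.468 mg/L.
Regimen B: f = (1/2)^(9/11) ≈ 0.5672; Cmin,ss = (250/47)·f/(1−f) ≈ 6.971 mg/L.
Difference ≈ 2.468 − 6.971 ≈ -4.503 mg/L.

-4.5 mg/L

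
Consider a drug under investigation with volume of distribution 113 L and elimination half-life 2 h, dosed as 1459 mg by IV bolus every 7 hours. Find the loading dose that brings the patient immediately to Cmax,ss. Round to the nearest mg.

1600 mg

f = (1/2)^(7/2) ≈ 0.088388; accumulation ratio R = 1/(1−f) ≈ 1.09696.
Loading dose to hit Cmax,ss on first dose: D_load = D_maint·R ≈ 1459 × 1.09696 ≈ 1600.46 mg.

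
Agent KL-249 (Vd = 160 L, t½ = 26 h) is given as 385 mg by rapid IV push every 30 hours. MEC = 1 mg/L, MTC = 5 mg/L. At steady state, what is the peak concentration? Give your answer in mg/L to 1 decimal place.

τ/t½ = 30/26 ≈ 1.1538, so fraction remaining f = (1/2)^(30/26) ≈ 0.4494.
Accumulation ratio R = 1/(1 − f) ≈ 1/0.5506 ≈ 1.8162.
Each bolus raises the concentration by D/Vd = 385/160 ≈ 2.406 mg/L.
Steady-state peak Cmax,ss = C₀·R ≈ 2.406 × 1.8162 ≈ 4.370 mg/L.
Peak 4.4 mg/L vs MTC 5 mg/L: below toxic threshold.

4.4 mg/L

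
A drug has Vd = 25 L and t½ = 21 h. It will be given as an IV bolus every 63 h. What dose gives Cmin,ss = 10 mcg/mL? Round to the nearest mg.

τ/t½ = 63/21 ≈ 3, so f = (1/2)^(63/21) ≈ 0.125000.
Cmin,ss = (D/Vd)·f/(1−f), so D = Cmin,ss·Vd·(1−f)/f.
D = 10 × 25 × (1−f)/f ≈ 10 × 25 × 7.00000 ≈ 1750.00 mg.

1750 mg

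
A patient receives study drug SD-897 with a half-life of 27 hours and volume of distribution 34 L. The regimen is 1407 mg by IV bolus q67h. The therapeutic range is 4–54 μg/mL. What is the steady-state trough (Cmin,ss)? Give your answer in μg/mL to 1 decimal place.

9.0 μg/mL

k = ln2/t½ = ln2/27 ≈ 0.025672 h⁻¹; fraction remaining f = e^(−kτ) = e^(−0.025672×67) ≈ 0.1791.
Accumulation ratio R = 1/(1 − f) ≈ 1/0.8209 ≈ 1.2182.
Each bolus raises the concentration by D/Vd = 1407/34 ≈ 41.382 μg/mL.
Steady-state peak Cmax,ss = C₀·R ≈ 41.382 × 1.2182 ≈ 50.412 μg/mL.
One interval later, Cmin,ss = Cmax,ss·e^(−kτ) ≈ 50.412 × 0.1791 ≈ 9.029 μg/mL.
Trough 9.0 μg/mL vs MEC 4 μg/mL: adequate.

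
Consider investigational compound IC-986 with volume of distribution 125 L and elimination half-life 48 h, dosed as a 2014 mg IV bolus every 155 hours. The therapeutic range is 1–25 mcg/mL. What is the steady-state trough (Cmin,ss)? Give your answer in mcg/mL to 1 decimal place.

τ/t½ = 155/48 ≈ 3.2292, so fraction remaining f = (1/2)^(155/48) ≈ 0.1066.
Single-dose peak C₀ = D/Vd = 2014/125 ≈ 16.112 mcg/mL.
Steady-state trough Cmin,ss = C₀·f/(1−f) ≈ 16.112 × 0.1066/0.8934 ≈ 1.922 mcg/mL.
Trough 1.9 mcg/mL vs MEC 1 mcg/mL: adequate.

1.9 mcg/mL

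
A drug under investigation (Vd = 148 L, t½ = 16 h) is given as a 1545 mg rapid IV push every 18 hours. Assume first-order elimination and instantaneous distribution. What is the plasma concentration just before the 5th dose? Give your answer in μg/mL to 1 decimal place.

8.4 μg/mL

f = (1/2)^(τ/t½) = (1/2)^(18/16) ≈ 0.4585.
C₀ = D/Vd = 1545/148 ≈ 10.439 μg/mL.
Before the 5th dose, 4 doses have been given. Superposition: Cmin = C₀·(f + f² + … + f^4).
≈ 10.439 × (0.4585 + 0.2102 + 0.0964 + 0.0442) ≈ 10.439 × 0.8093 ≈ 8.448 μg/mL.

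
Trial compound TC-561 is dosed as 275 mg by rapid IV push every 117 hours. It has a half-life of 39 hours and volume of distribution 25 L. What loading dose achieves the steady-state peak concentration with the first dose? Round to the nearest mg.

314 mg

f = (1/2)^(117/39) ≈ 0.125000; accumulation ratio R = 1/(1−f) ≈ 1.14286.
Loading dose to hit Cmax,ss on first dose: D_load = D_maint·R ≈ 275 × 1.14286 ≈ 314.29 mg.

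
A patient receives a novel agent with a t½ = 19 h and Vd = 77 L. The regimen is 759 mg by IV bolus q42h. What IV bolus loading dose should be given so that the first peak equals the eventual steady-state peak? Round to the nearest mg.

968 mg

f = (1/2)^(42/19) ≈ 0.216055; accumulation ratio R = 1/(1−f) ≈ 1.27560.
Loading dose to hit Cmax,ss on first dose: D_load = D_maint·R ≈ 759 × 1.27560 ≈ 968.18 mg.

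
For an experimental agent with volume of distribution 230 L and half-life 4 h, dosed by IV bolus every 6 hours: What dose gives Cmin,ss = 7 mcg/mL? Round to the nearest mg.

τ/t½ = 6/4 ≈ 1.5, so f = (1/2)^(6/4) ≈ 0.353553.
Cmin,ss = (D/Vd)·f/(1−f), so D = Cmin,ss·Vd·(1−f)/f.
D = 7 × 230 × (1−f)/f ≈ 7 × 230 × 1.82843 ≈ 2943.77 mg.

2944 mg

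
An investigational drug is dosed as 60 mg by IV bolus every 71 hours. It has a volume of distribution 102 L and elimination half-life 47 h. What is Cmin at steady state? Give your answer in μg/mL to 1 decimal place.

τ/t½ = 71/47 ≈ 1.5106, so fraction remaining f = (1/2)^(71/47) ≈ 0.3510.
At steady state, accumulation factor R = 1/(1 − e^(−kτ)) ≈ 1.5408.
Single-dose peak C₀ = D/Vd = 60/102 ≈ 0.588 μg/mL.
Steady-state peak Cmax,ss = C₀·R ≈ 0.588 × 1.5408 ≈ 0.906 μg/mL.
One interval later, Cmin,ss = Cmax,ss·e^(−kτ) ≈ 0.906 × 0.3510 ≈ 0.318 μg/mL.

0.3 μg/mL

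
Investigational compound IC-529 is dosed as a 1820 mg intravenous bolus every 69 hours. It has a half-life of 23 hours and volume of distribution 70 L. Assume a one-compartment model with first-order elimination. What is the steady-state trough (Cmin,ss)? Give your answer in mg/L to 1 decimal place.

τ = 69 h = 3 half-lives, so f = (1/2)^3 = 0.125.
Accumulation ratio R = 1/(1 − f) = 1/0.875 = 8/7.
Single-dose peak C₀ = D/Vd = 1820/70 = 26 mg/L.
Steady-state peak Cmax,ss = C₀·R = 26 × 8/7 ≈ 29.714 mg/L.
Steady-state trough Cmin,ss = Cmax,ss·f ≈ 29.714 × 0.125 ≈ 3.714 mg/L.

3.7 mg/L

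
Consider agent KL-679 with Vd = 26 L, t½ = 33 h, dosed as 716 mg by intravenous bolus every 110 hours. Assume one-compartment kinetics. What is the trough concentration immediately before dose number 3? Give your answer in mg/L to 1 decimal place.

f = (1/2)^(τ/t½) = (1/2)^(110/33) ≈ 0.0992.
C₀ = D/Vd = 716/26 ≈ 27.538 mg/L.
Before the 3rd dose, 2 doses have been given. Superposition: Cmin = C₀·(f + f²).
≈ 27.538 × (0.0992 + 0.0098) ≈ 27.538 × 0.1090 ≈ 3.002 mg/L.

3.0 mg/L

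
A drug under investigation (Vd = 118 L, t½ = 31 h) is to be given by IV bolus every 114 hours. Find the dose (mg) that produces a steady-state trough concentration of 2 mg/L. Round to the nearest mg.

2783 mg

τ/t½ = 114/31 ≈ 3.6774, so f = (1/2)^(114/31) ≈ 0.078160.
Cmin,ss = (D/Vd)·f/(1−f), so D = Cmin,ss·Vd·(1−f)/f.
D = 2 × 118 × (1−f)/f ≈ 2 × 118 × 11.79427 ≈ 2783.45 mg.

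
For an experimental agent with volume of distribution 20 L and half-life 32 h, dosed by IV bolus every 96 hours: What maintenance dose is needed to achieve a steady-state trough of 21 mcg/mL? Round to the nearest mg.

2940 mg

τ/t½ = 96/32 ≈ 3, so f = (1/2)^(96/32) ≈ 0.125000.
Cmin,ss = (D/Vd)·f/(1−f), so D = Cmin,ss·Vd·(1−f)/f.
D = 21 × 20 × (1−f)/f ≈ 21 × 20 × 7.00000 ≈ 2940.00 mg.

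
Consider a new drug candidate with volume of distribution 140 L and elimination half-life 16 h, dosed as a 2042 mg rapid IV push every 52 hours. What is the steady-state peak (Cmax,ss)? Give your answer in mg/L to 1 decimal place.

16.3 mg/L

τ/t½ = 52/16 ≈ 3.25, so fraction remaining f = (1/2)^(52/16) ≈ 0.1051.
At steady state, accumulation factor R = 1/(1 − e^(−kτ)) ≈ 1.1174.
Each bolus raises the concentration by D/Vd = 2042/140 ≈ 14.586 mg/L.
Cmax,ss = C₀/(1 − f) ≈ 14.586/0.8949 ≈ 16.299 mg/L.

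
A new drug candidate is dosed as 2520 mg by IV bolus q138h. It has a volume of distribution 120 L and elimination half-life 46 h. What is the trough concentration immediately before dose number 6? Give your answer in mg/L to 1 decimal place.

f = (1/2)^(τ/t½) = (1/2)^(138/46) ≈ 0.1250.
C₀ = D/Vd = 2520/120 ≈ 21.000 mg/L.
Before the 6th dose, 5 doses have been given. Superposition: Cmin = C₀·(f + f² + … + f^5).
≈ 21.000 × (0.1250 + 0.0156 + 0.0020 + 0.0002 + 0.0000) ≈ 21.000 × 0.1428 ≈ 2.999 mg/L.

3.0 mg/L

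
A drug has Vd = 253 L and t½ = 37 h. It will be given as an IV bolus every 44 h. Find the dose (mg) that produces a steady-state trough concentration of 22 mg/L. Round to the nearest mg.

7126 mg

τ/t½ = 44/37 ≈ 1.1892, so f = (1/2)^(44/37) ≈ 0.438549.
Cmin,ss = (D/Vd)·f/(1−f), so D = Cmin,ss·Vd·(1−f)/f.
D = 22 × 253 × (1−f)/f ≈ 22 × 253 × 1.28025 ≈ 7125.87 mg.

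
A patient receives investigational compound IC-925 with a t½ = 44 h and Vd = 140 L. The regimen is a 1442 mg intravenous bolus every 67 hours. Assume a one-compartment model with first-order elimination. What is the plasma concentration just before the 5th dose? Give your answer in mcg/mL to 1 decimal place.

f = (1/2)^(τ/t½) = (1/2)^(67/44) ≈ 0.3480.
C₀ = D/Vd = 1442/140 ≈ 10.300 mcg/mL.
Before the 5th dose, 4 doses have been given. Superposition: Cmin = C₀·(f + f² + … + f^4).
≈ 10.300 × (0.3480 + 0.1211 + 0.0421 + 0.0147) ≈ 10.300 × 0.5259 ≈ 5.417 mcg/mL.

5.4 mcg/mL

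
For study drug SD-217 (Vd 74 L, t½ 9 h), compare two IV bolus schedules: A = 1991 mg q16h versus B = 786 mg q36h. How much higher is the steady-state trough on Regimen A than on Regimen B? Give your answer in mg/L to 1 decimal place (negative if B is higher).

10.4 mg/L

Regimen A: f = (1/2)^(16/9) ≈ 0.2916; Cmin,ss = (1991/74)·f/(1−f) ≈ 11.075 mg/L.
Regimen B: f = (1/2)^(36/9) ≈ 0.0625; Cmin,ss = (786/74)·f/(1−f) ≈ 0.708 mg/L.
Difference ≈ 11.075 − 0.708 ≈ 10.367 mg/L.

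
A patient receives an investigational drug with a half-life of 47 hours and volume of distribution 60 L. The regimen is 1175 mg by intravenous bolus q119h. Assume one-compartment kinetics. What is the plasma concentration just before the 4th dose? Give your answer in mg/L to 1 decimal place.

4.1 mg/L

f = (1/2)^(τ/t½) = (1/2)^(119/47) ≈ 0.1729.
C₀ = D/Vd = 1175/60 ≈ 19.583 mg/L.
Before the 4th dose, 3 doses have been given. Superposition: Cmin = C₀·(f + f² + … + f^3).
≈ 19.583 × (0.1729 + 0.0299 + 0.0052) ≈ 19.583 × 0.2080 ≈ 4.073 mg/L.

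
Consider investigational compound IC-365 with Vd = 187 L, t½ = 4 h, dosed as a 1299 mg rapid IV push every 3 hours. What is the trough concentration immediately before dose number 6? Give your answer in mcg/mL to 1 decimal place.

9.4 mcg/mL

f = (1/2)^(τ/t½) = (1/2)^(3/4) ≈ 0.5946.
C₀ = D/Vd = 1299/187 ≈ 6.947 mcg/mL.
Before the 6th dose, 5 doses have been given. Superposition: Cmin = C₀·(f + f² + … + f^5).
≈ 6.947 × (0.5946 + 0.3535 + 0.2102 + 0.1250 + 0.0743) ≈ 6.947 × 1.3576 ≈ 9.431 mcg/mL.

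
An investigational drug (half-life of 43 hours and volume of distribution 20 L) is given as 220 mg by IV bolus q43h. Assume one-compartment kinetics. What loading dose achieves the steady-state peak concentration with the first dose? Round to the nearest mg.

440 mg

f = (1/2)^(43/43) ≈ 0.500000; accumulation ratio R = 1/(1−f) ≈ 2.00000.
Loading dose to hit Cmax,ss on first dose: D_load = D_maint·R ≈ 220 × 2.00000 ≈ 440.00 mg.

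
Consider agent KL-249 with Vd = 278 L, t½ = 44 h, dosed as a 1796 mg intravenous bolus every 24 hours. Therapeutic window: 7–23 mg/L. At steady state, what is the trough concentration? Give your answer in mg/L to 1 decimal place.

14.1 mg/L

Over one 24-h interval, 24/44 ≈ 0.54545 half-lives elapse, leaving f ≈ 0.6852 of each dose.
Accumulation ratio R = 1/(1 − f) ≈ 1/0.3148 ≈ 3.1766.
Each bolus raises the concentration by D/Vd = 1796/278 ≈ 6.460 mg/L.
Steady-state peak Cmax,ss = C₀·R ≈ 6.460 × 3.1766 ≈ 20.521 mg/L.
Steady-state trough Cmin,ss = Cmax,ss·f ≈ 20.521 × 0.6852 ≈ 14.061 mg/L.
Trough 14.1 mg/L vs MEC 7 mg/L: adequate.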